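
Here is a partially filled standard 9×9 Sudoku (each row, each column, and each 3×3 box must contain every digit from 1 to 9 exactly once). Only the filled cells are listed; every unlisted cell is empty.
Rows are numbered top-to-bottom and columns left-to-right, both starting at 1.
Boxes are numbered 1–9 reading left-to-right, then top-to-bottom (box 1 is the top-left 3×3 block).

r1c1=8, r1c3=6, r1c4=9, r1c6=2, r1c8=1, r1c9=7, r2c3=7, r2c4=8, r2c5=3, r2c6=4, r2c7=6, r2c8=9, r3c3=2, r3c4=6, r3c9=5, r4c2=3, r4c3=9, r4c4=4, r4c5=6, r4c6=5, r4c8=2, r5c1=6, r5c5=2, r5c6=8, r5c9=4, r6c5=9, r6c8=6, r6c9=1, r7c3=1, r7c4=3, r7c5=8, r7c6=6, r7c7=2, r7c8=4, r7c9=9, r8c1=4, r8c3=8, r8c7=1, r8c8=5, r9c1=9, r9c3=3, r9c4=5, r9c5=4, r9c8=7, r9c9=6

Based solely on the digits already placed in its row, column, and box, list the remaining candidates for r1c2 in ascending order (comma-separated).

Row 1 already contains {1, 2, 6, 7, 8, 9}.
Column 2 already contains {3}.
Its 3×3 block (box 1) already contains {2, 6, 7, 8}.
Removing those from 1–9 leaves {4, 5} as the candidates for r1c2.

4,5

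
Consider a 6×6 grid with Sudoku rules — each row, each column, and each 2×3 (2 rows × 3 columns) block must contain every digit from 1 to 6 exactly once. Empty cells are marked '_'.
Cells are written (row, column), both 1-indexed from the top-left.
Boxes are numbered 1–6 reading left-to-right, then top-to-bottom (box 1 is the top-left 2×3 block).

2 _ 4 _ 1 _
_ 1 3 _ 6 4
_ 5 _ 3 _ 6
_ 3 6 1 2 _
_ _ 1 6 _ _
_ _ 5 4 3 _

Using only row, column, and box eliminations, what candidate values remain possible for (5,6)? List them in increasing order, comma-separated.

2,5

Row 5 already contains {1, 6}.
Column 6 already contains {4, 6}.
Its 2×3 block (box 6) already contains {3, 4, 6}.
Removing those from 1–6 leaves {2, 5} as the candidates for (5,6).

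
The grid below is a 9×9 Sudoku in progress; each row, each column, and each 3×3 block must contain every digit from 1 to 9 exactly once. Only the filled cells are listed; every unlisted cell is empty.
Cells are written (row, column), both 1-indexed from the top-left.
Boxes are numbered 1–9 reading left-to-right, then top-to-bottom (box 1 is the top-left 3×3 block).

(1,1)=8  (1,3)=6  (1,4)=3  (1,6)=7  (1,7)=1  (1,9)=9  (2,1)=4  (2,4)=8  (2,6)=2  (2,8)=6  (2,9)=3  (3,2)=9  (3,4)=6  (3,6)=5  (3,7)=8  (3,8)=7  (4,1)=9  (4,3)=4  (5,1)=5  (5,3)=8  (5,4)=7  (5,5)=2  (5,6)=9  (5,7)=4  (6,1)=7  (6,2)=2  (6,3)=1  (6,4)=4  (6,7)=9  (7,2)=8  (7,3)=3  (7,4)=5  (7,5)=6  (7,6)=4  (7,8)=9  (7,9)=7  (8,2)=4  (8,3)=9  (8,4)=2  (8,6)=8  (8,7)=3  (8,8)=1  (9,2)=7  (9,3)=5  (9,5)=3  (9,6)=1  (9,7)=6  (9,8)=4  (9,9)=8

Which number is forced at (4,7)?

7

Cell (4,7) itself could take any of {2, 5, 7} by direct elimination.
Consider where 7 can go in box 6.
(4,8) is out (column 8 already has a 7). (4,9) is out (column 9 already has a 7). (5,8) is out (row 5 already has a 7). (5,9) is out (row 5 already has a 7). The remaining empty cells in box 6 are similarly blocked.
So the only cell in box 6 that can hold 7 is (4,7).
Therefore (4,7) = 7.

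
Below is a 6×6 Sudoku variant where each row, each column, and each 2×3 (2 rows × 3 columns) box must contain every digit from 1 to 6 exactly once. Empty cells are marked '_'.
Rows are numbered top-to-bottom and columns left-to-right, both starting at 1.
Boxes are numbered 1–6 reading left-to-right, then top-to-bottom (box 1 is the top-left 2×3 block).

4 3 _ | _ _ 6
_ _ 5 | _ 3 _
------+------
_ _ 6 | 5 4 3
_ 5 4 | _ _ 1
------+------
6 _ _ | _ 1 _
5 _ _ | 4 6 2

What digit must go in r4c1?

3

Cell r4c1 itself could take any of {2, 3} by direct elimination.
Consider where 3 can go in row 4.
r4c4 is out (box 4 already has a 3).
r4c5 is out (column 5 already has a 3).
So the only cell in row 4 that can hold 3 is r4c1.
Therefore r4c1 = 3.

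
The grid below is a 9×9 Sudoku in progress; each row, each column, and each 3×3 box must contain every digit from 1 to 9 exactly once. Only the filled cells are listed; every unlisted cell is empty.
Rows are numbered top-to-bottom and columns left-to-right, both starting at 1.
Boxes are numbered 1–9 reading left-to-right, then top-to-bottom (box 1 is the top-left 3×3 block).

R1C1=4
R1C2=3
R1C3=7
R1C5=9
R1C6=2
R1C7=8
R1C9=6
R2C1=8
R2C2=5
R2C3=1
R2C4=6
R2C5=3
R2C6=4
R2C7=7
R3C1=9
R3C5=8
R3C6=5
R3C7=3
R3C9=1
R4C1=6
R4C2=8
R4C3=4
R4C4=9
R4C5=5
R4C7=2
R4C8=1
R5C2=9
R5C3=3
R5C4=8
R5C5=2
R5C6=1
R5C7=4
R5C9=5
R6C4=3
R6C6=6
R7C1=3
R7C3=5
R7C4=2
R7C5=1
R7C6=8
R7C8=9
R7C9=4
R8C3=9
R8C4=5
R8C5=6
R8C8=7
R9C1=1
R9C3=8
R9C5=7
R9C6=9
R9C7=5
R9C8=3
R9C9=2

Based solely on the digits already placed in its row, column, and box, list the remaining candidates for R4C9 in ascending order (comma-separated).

Row 4 already contains {1, 2, 4, 5, 6, 8, 9}.
Column 9 already contains {1, 2, 4, 5, 6}.
Its 3×3 block (box 6) already contains {1, 2, 4, 5}.
Removing those from 1–9 leaves {3, 7} as the candidates for R4C9.

3,7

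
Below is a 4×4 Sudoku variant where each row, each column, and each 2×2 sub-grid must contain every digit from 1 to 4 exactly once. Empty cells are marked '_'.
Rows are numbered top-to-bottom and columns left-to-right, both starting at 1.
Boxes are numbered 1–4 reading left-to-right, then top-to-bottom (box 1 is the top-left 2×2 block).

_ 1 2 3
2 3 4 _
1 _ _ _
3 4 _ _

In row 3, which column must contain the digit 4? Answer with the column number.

4

Consider where 4 can go in row 3.
R3C2 is out (column 2 already has a 4).
R3C3 is out (column 3 already has a 4).
So the only cell in row 3 that can hold 4 is R3C4.
That is column 4.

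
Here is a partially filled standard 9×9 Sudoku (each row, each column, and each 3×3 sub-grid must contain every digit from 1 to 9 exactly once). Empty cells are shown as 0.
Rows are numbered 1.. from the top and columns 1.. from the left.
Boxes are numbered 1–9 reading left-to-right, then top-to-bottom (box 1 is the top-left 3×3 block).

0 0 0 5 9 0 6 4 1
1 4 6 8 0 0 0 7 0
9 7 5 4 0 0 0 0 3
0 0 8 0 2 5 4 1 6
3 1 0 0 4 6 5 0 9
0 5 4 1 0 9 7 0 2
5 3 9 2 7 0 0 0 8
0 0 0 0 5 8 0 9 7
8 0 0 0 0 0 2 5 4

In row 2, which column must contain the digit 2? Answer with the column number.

6

Consider where 2 can go in row 2.
row 2, column 5 is out (column 5 already has a 2).
row 2, column 7 is out (column 7 already has a 2).
row 2, column 9 is out (column 9 already has a 2).
So the only cell in row 2 that can hold 2 is row 2, column 6.
That is column 6.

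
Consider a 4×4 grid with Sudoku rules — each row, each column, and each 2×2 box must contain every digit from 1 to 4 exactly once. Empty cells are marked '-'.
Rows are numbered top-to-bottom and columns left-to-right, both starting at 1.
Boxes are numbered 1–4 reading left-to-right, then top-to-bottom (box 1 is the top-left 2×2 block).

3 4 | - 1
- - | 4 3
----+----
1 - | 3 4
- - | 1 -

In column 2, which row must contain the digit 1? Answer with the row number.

2

Consider where 1 can go in column 2.
R3C2 is out (row 3 already has a 1).
R4C2 is out (row 4 already has a 1).
So the only cell in column 2 that can hold 1 is R2C2.
That is row 2.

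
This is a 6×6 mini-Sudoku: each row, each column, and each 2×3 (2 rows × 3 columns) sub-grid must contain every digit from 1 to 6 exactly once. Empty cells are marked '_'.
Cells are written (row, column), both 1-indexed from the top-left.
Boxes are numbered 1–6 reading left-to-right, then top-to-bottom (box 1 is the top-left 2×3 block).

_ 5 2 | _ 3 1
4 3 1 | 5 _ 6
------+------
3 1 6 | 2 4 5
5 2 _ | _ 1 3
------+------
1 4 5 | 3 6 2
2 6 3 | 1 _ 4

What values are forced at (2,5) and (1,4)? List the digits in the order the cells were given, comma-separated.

For (2,5):
  Row 2 already contains {1, 3, 4, 5, 6}.
  Column 5 already contains {1, 3, 4, 6}.
  Its 2×3 block (box 2) already contains {1, 3, 5, 6}.
  The only value from 1–6 not eliminated is 2, so (2,5) = 2.
For (1,4):
  Row 1 already contains {1, 2, 3, 5}.
  Column 4 already contains {1, 2, 3, 5}.
  Its 2×3 block (box 2) already contains {1, 3, 5, 6}.
  The only value from 1–6 not eliminated is 4, so (1,4) = 4.

2,4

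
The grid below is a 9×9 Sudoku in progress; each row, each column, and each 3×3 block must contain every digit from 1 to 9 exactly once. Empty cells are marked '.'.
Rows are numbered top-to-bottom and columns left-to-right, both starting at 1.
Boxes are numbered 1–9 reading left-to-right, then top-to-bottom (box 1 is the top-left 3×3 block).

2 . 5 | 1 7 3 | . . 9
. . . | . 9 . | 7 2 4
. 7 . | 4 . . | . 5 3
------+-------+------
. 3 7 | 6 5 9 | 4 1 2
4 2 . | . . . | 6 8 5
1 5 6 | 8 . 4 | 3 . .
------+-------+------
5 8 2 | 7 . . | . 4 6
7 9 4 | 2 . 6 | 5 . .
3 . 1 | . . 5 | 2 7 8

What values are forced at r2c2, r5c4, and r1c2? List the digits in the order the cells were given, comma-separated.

For r2c2:
  Consider where 1 can go in box 1.
  r1c2 is out (row 1 already has a 1).
  r2c1 is out (column 1 already has a 1).
  r2c3 is out (column 3 already has a 1).
  r3c1 is out (column 1 already has a 1).
  r3c3 is out (column 3 already has a 1).
  So the only cell in box 1 that can hold 1 is r2c2.
  So r2c2 = 1.
For r5c4:
  Row 5 already contains {2, 4, 5, 6, 8}.
  Column 4 already contains {1, 2, 4, 6, 7, 8}.
  Its 3×3 block (box 5) already contains {4, 5, 6, 8, 9}.
  The only value from 1–9 not eliminated is 3, so r5c4 = 3.
For r1c2:
  Consider where 4 can go in column 2.
  r2c2 is out (row 2 already has a 4).
  r9c2 is out (box 7 already has a 4).
  So the only cell in column 2 that can hold 4 is r1c2.
  So r1c2 = 4.

1,3,4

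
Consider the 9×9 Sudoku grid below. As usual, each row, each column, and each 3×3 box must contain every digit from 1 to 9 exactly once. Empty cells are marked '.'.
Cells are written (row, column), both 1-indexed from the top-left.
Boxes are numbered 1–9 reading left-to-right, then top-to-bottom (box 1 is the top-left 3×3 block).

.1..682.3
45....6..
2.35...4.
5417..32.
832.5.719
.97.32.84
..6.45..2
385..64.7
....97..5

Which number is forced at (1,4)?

Cell (1,4) itself could take any of {4, 9} by direct elimination.
Consider where 4 can go in row 1.
(1,1) is out (column 1 already has a 4).
(1,3) is out (box 1 already has a 4).
(1,8) is out (column 8 already has a 4).
So the only cell in row 1 that can hold 4 is (1,4).
Therefore (1,4) = 4.

4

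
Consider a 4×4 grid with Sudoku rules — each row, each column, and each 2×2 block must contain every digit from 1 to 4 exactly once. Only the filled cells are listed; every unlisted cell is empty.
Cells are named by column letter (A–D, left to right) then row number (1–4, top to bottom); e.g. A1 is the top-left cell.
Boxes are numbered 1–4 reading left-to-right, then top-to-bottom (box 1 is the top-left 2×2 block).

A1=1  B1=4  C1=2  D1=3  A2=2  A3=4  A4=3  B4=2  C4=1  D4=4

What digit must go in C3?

Row 3 already contains {4}.
Column C already contains {1, 2}.
Its 2×2 block (box 4) already contains {1, 4}.
The only value from 1–4 not eliminated is 3, so C3 = 3.

3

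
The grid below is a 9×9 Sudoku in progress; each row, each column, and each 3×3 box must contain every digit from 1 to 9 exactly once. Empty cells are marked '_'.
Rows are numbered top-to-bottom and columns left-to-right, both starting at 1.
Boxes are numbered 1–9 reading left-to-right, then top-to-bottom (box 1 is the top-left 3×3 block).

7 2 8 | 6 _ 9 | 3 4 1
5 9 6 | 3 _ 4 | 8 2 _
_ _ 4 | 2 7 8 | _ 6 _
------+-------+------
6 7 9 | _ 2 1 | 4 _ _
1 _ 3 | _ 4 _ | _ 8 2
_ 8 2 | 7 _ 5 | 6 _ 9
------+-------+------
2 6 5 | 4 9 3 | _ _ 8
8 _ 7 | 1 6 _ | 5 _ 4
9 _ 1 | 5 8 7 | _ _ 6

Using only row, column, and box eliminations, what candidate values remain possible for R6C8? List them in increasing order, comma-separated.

Row 6 already contains {2, 5, 6, 7, 8, 9}.
Column 8 already contains {2, 4, 6, 8}.
Its 3×3 block (box 6) already contains {2, 4, 6, 8, 9}.
Removing those from 1–9 leaves {1, 3} as the candidates for R6C8.

1,3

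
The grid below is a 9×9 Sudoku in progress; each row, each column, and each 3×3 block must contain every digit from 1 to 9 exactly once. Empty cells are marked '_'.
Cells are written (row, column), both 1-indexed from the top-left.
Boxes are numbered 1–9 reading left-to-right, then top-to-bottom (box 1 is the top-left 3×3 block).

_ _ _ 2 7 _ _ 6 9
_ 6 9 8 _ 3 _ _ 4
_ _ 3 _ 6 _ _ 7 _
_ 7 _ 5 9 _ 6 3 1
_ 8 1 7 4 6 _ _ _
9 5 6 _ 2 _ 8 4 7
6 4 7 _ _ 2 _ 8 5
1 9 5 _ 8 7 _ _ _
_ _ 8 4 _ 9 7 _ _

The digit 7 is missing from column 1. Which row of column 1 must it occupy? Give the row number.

2

Consider where 7 can go in column 1.
(1,1) is out (row 1 already has a 7).
(3,1) is out (row 3 already has a 7).
(4,1) is out (row 4 already has a 7).
(5,1) is out (row 5 already has a 7).
(9,1) is out (row 9 already has a 7).
So the only cell in column 1 that can hold 7 is (2,1).
That is row 2.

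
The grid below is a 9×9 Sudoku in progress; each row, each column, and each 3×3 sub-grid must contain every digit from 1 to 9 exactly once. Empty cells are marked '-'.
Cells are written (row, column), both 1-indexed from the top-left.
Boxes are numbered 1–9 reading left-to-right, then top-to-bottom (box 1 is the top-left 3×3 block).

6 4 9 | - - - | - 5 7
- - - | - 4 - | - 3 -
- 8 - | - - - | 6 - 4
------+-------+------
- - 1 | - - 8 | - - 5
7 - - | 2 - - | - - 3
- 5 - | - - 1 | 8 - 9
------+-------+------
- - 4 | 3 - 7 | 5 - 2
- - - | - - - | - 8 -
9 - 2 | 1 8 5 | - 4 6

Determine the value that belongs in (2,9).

Cell (2,9) itself could take any of {1, 8} by direct elimination.
Consider where 8 can go in box 3.
(1,7) is out (column 7 already has a 8).
(2,7) is out (column 7 already has a 8).
(3,8) is out (row 3 already has a 8).
So the only cell in box 3 that can hold 8 is (2,9).
Therefore (2,9) = 8.

8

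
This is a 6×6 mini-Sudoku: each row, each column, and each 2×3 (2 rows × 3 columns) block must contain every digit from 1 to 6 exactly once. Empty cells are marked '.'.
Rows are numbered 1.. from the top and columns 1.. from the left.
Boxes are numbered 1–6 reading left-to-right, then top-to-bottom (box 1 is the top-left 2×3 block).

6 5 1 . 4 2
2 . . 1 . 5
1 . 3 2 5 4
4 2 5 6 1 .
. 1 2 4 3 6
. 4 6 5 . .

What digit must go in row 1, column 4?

Row 1 already contains {1, 2, 4, 5, 6}.
Column 4 already contains {1, 2, 4, 5, 6}.
Its 2×3 block (box 2) already contains {1, 2, 4, 5}.
The only value from 1–6 not eliminated is 3, so row 1, column 4 = 3.

3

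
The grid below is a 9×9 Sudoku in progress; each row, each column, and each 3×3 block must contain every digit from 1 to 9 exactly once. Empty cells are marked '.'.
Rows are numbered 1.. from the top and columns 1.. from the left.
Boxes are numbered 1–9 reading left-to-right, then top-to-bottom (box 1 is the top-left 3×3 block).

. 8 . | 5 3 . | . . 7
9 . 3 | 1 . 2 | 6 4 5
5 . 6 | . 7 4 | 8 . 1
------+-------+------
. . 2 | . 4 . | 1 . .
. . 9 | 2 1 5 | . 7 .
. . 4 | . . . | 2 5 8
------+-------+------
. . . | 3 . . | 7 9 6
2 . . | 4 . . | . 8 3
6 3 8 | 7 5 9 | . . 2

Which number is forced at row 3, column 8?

3

Cell row 3, column 8 itself could take any of {2, 3} by direct elimination.
Consider where 3 can go in box 3.
row 1, column 7 is out (row 1 already has a 3).
row 1, column 8 is out (row 1 already has a 3).
So the only cell in box 3 that can hold 3 is row 3, column 8.
Therefore row 3, column 8 = 3.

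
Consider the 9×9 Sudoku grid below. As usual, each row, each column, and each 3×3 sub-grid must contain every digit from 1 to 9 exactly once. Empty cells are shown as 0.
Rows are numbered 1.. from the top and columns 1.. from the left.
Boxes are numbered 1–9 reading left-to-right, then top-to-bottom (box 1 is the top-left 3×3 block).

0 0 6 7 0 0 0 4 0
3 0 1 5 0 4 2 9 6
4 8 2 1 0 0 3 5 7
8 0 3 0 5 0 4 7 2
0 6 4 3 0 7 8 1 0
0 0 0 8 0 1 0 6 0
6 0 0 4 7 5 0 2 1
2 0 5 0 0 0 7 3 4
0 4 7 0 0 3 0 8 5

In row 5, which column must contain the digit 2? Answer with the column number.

Consider where 2 can go in row 5.
row 5, column 1 is out (column 1 already has a 2).
row 5, column 9 is out (column 9 already has a 2).
So the only cell in row 5 that can hold 2 is row 5, column 5.
That is column 5.

5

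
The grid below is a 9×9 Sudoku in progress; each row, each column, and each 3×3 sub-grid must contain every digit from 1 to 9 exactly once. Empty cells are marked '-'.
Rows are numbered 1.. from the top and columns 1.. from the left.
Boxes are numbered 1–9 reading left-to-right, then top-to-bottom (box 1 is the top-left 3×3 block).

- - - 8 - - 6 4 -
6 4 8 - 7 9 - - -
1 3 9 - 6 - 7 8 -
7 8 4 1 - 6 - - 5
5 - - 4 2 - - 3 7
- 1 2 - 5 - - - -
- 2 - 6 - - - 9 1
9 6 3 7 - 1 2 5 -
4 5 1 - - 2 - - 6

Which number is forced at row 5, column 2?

Row 5 already contains {2, 3, 4, 5, 7}.
Column 2 already contains {1, 2, 3, 4, 5, 6, 8}.
Its 3×3 block (box 4) already contains {1, 2, 4, 5, 7, 8}.
The only value from 1–9 not eliminated is 9, so row 5, column 2 = 9.

9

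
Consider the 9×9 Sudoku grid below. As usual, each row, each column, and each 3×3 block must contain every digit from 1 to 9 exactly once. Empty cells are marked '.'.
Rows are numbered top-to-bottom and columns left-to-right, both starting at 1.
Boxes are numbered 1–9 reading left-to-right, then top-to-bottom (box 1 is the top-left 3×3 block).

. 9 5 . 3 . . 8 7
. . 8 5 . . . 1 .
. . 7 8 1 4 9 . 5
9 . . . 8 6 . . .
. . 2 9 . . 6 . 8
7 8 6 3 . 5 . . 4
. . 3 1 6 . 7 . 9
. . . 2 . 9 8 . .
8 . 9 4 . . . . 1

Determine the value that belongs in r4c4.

7

Row 4 already contains {6, 8, 9}.
Column 4 already contains {1, 2, 3, 4, 5, 8, 9}.
Its 3×3 block (box 5) already contains {3, 5, 6, 8, 9}.
The only value from 1–9 not eliminated is 7, so r4c4 = 7.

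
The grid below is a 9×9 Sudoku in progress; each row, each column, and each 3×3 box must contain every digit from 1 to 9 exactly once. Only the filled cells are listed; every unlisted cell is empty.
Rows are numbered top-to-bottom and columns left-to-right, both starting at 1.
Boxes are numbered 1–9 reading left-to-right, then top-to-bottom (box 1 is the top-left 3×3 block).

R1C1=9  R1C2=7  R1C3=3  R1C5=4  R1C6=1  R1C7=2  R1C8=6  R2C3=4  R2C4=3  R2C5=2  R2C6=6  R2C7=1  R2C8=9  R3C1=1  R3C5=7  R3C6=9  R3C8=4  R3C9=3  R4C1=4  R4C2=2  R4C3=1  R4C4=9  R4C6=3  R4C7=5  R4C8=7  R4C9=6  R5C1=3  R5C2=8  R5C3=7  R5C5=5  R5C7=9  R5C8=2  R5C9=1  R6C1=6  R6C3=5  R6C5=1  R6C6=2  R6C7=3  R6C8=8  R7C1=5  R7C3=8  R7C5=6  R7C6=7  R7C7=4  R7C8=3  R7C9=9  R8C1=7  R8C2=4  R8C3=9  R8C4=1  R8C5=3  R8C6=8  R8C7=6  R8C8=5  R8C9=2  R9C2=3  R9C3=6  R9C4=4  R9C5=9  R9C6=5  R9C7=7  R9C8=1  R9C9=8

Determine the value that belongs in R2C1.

8

Row 2 already contains {1, 2, 3, 4, 6, 9}.
Column 1 already contains {1, 3, 4, 5, 6, 7, 9}.
Its 3×3 block (box 1) already contains {1, 3, 4, 7, 9}.
The only value from 1–9 not eliminated is 8, so R2C1 = 8.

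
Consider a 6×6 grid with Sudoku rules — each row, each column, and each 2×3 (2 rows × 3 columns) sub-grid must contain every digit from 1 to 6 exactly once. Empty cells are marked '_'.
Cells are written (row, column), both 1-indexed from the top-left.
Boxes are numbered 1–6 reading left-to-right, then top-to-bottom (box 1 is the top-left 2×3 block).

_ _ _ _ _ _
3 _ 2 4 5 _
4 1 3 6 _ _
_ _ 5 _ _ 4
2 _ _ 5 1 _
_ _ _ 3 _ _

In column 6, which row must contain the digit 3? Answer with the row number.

1

Consider where 3 can go in column 6.
(2,6) is out (row 2 already has a 3).
(3,6) is out (row 3 already has a 3).
(5,6) is out (box 6 already has a 3).
(6,6) is out (row 6 already has a 3).
So the only cell in column 6 that can hold 3 is (1,6).
That is row 1.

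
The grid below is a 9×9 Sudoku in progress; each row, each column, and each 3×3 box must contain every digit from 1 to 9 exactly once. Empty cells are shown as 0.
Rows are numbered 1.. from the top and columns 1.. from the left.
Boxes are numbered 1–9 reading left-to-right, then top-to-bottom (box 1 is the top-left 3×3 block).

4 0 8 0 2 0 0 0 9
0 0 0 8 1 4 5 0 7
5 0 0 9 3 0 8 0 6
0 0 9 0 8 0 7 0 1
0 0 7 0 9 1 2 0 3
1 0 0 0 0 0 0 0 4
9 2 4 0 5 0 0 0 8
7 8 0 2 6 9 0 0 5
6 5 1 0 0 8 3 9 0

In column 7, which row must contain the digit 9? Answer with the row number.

6

Consider where 9 can go in column 7.
row 1, column 7 is out (row 1 already has a 9).
row 7, column 7 is out (row 7 already has a 9).
row 8, column 7 is out (row 8 already has a 9).
So the only cell in column 7 that can hold 9 is row 6, column 7.
That is row 6.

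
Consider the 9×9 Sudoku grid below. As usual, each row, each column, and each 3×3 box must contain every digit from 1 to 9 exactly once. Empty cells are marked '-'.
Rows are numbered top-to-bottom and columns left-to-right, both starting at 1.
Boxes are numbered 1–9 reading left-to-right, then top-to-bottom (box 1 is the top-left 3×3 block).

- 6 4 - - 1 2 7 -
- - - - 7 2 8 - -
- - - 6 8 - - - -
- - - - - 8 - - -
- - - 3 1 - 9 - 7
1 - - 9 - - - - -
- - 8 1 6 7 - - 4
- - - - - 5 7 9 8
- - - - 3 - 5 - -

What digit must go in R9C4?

8

Cell R9C4 itself could take any of {2, 4, 8} by direct elimination.
Consider where 8 can go in row 9.
R9C1 is out (box 7 already has a 8). R9C2 is out (box 7 already has a 8). R9C3 is out (column 3 already has a 8). R9C6 is out (column 6 already has a 8). The remaining empty cells in row 9 are similarly blocked.
So the only cell in row 9 that can hold 8 is R9C4.
Therefore R9C4 = 8.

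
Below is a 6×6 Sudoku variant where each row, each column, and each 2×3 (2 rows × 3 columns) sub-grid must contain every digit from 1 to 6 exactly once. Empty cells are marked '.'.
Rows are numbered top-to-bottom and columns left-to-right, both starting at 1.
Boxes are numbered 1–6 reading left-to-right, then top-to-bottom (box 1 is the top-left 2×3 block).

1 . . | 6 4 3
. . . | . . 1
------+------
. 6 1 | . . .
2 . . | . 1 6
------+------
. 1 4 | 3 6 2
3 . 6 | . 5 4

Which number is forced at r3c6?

5

Row 3 already contains {1, 6}.
Column 6 already contains {1, 2, 3, 4, 6}.
Its 2×3 block (box 4) already contains {1, 6}.
The only value from 1–6 not eliminated is 5, so r3c6 = 5.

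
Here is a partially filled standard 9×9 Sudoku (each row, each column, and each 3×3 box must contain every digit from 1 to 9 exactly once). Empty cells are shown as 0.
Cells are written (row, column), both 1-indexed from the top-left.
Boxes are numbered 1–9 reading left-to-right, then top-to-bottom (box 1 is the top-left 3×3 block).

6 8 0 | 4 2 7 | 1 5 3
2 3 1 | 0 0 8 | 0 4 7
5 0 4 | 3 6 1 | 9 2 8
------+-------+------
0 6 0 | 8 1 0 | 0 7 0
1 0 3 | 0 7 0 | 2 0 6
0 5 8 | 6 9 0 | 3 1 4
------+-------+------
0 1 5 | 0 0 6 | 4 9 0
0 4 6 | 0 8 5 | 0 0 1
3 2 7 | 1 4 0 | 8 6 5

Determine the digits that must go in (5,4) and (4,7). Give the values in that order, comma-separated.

For (5,4):
  Row 5 already contains {1, 2, 3, 6, 7}.
  Column 4 already contains {1, 3, 4, 6, 8}.
  Its 3×3 block (box 5) already contains {1, 6, 7, 8, 9}.
  The only value from 1–9 not eliminated is 5, so (5,4) = 5.
For (4,7):
  Row 4 already contains {1, 6, 7, 8}.
  Column 7 already contains {1, 2, 3, 4, 8, 9}.
  Its 3×3 block (box 6) already contains {1, 2, 3, 4, 6, 7}.
  The only value from 1–9 not eliminated is 5, so (4,7) = 5.

5,5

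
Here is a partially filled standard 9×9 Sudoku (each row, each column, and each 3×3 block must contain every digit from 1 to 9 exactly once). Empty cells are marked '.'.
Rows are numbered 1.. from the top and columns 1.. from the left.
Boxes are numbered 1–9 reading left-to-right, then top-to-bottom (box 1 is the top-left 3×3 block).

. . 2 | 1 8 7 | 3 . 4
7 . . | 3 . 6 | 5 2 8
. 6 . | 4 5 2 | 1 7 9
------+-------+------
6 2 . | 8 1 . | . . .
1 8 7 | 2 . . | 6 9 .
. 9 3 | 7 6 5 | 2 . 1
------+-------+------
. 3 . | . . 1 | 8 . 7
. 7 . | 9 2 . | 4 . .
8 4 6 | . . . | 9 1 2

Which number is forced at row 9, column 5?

7

Cell row 9, column 5 itself could take any of {3, 7} by direct elimination.
Consider where 7 can go in row 9.
row 9, column 4 is out (column 4 already has a 7).
row 9, column 6 is out (column 6 already has a 7).
So the only cell in row 9 that can hold 7 is row 9, column 5.
Therefore row 9, column 5 = 7.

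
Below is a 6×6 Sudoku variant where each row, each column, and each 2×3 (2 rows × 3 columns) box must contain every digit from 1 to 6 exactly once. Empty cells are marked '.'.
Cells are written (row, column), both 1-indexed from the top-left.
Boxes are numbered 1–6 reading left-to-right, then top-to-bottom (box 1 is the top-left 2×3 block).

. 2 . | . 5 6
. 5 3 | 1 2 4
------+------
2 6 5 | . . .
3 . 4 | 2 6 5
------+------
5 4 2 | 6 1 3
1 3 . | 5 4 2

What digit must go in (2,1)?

6

Row 2 already contains {1, 2, 3, 4, 5}.
Column 1 already contains {1, 2, 3, 5}.
Its 2×3 block (box 1) already contains {2, 3, 5}.
The only value from 1–6 not eliminated is 6, so (2,1) = 6.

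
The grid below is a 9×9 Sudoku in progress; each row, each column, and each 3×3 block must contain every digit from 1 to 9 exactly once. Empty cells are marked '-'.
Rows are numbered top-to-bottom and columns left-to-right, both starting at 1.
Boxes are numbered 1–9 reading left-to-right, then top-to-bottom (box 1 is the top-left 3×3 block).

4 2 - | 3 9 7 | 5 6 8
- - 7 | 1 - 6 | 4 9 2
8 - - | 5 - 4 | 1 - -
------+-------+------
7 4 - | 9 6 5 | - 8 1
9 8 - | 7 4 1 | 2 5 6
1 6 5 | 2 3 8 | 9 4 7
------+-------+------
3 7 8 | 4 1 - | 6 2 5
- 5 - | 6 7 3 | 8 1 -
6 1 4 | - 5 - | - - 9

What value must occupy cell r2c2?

Row 2 already contains {1, 2, 4, 6, 7, 9}.
Column 2 already contains {1, 2, 4, 5, 6, 7, 8}.
Its 3×3 block (box 1) already contains {2, 4, 7, 8}.
The only value from 1–9 not eliminated is 3, so r2c2 = 3.

3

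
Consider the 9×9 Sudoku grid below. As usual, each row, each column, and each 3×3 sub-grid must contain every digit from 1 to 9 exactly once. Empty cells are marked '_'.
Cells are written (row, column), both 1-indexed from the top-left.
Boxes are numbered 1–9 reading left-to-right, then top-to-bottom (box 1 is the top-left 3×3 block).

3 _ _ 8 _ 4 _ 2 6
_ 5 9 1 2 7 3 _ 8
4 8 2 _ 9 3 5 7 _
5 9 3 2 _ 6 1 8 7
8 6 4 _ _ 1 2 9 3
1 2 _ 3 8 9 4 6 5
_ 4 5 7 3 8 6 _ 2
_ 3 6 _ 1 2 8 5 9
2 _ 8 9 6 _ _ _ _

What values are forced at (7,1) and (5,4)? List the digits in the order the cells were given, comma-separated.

9,5

For (7,1):
  Row 7 already contains {2, 3, 4, 5, 6, 7, 8}.
  Column 1 already contains {1, 2, 3, 4, 5, 8}.
  Its 3×3 block (box 7) already contains {2, 3, 4, 5, 6, 8}.
  The only value from 1–9 not eliminated is 9, so (7,1) = 9.
For (5,4):
  Row 5 already contains {1, 2, 3, 4, 6, 8, 9}.
  Column 4 already contains {1, 2, 3, 7, 8, 9}.
  Its 3×3 block (box 5) already contains {1, 2, 3, 6, 8, 9}.
  The only value from 1–9 not eliminated is 5, so (5,4) = 5.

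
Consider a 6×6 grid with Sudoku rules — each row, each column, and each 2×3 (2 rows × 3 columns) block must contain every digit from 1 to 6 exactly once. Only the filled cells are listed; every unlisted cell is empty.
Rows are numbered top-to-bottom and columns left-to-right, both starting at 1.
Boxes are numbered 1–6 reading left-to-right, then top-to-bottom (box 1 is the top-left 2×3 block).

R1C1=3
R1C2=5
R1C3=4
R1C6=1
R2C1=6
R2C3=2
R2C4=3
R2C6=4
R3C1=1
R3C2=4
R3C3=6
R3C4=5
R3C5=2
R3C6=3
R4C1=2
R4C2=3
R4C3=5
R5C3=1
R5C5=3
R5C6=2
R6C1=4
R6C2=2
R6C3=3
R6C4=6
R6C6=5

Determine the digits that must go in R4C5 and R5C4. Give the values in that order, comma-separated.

For R4C5:
  Consider where 4 can go in column 5.
  R1C5 is out (row 1 already has a 4).
  R2C5 is out (row 2 already has a 4).
  R6C5 is out (row 6 already has a 4).
  So the only cell in column 5 that can hold 4 is R4C5.
  So R4C5 = 4.
For R5C4:
  Row 5 already contains {1, 2, 3}.
  Column 4 already contains {3, 5, 6}.
  Its 2×3 block (box 6) already contains {2, 3, 5, 6}.
  The only value from 1–6 not eliminated is 4, so R5C4 = 4.

4,4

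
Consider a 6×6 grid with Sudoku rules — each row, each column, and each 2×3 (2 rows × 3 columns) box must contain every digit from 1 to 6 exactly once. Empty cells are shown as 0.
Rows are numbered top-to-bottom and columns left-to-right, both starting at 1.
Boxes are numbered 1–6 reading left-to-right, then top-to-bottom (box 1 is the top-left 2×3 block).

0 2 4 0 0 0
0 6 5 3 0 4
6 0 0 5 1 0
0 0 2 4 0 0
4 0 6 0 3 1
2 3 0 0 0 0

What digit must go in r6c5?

4

Cell r6c5 itself could take any of {4, 5, 6} by direct elimination.
Consider where 4 can go in column 5.
r1c5 is out (row 1 already has a 4).
r2c5 is out (row 2 already has a 4).
r4c5 is out (row 4 already has a 4).
So the only cell in column 5 that can hold 4 is r6c5.
Therefore r6c5 = 4.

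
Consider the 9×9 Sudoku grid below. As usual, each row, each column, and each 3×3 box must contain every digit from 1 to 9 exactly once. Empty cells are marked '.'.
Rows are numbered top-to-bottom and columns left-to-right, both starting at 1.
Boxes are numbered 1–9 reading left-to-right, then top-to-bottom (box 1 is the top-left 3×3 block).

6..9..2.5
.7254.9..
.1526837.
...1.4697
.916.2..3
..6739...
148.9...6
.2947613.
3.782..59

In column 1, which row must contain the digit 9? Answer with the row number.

3

Consider where 9 can go in column 1.
R2C1 is out (row 2 already has a 9).
R4C1 is out (row 4 already has a 9).
R5C1 is out (row 5 already has a 9).
R6C1 is out (row 6 already has a 9).
R8C1 is out (row 8 already has a 9).
So the only cell in column 1 that can hold 9 is R3C1.
That is row 3.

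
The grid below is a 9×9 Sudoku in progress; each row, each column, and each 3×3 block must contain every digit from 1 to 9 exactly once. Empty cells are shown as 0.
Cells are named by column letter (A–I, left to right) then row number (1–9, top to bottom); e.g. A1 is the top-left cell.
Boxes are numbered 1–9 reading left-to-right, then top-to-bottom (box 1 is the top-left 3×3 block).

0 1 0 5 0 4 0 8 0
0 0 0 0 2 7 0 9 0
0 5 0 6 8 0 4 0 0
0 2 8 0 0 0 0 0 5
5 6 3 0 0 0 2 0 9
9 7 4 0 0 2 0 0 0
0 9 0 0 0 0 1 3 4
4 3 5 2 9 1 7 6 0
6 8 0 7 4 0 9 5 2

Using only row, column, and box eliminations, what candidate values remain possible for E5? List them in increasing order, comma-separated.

1,7

Row 5 already contains {2, 3, 5, 6, 9}.
Column E already contains {2, 4, 8, 9}.
Its 3×3 block (box 5) already contains {2}.
Removing those from 1–9 leaves {1, 7} as the candidates for E5.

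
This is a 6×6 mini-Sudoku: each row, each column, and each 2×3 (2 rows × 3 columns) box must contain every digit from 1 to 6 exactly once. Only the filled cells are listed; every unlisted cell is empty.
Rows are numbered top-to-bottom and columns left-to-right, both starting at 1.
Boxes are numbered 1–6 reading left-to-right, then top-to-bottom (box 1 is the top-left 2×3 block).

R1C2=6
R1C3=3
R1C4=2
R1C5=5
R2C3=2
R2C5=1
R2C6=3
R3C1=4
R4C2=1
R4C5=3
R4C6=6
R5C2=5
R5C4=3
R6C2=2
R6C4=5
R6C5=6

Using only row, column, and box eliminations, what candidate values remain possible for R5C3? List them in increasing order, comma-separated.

Row 5 already contains {3, 5}.
Column 3 already contains {2, 3}.
Its 2×3 block (box 5) already contains {2, 5}.
Removing those from 1–6 leaves {1, 4, 6} as the candidates for R5C3.

1,4,6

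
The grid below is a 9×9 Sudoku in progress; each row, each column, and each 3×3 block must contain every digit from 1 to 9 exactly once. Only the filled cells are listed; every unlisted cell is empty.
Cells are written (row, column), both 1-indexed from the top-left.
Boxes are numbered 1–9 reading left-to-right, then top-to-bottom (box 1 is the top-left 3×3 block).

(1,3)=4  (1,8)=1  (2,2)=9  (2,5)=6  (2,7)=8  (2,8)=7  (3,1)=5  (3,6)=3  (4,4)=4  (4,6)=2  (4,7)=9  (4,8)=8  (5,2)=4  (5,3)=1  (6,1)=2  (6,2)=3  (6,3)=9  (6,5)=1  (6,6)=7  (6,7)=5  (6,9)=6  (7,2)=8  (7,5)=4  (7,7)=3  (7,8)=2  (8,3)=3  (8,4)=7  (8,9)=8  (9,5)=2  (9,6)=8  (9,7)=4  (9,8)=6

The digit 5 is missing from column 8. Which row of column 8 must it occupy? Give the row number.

Consider where 5 can go in column 8.
(3,8) is out (row 3 already has a 5).
(5,8) is out (box 6 already has a 5).
(6,8) is out (row 6 already has a 5).
So the only cell in column 8 that can hold 5 is (8,8).
That is row 8.

8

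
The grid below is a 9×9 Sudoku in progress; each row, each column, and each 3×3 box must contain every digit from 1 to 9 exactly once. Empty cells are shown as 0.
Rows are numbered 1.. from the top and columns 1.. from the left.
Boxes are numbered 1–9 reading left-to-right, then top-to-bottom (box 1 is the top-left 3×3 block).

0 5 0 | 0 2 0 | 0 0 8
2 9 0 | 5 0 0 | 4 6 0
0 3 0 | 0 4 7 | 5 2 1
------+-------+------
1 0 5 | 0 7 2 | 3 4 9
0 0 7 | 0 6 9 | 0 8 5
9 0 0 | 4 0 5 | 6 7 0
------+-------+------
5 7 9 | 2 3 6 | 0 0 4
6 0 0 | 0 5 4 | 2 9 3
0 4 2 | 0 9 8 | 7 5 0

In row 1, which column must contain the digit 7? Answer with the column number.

Consider where 7 can go in row 1.
row 1, column 3 is out (column 3 already has a 7).
row 1, column 4 is out (box 2 already has a 7).
row 1, column 6 is out (column 6 already has a 7).
row 1, column 7 is out (column 7 already has a 7).
row 1, column 8 is out (column 8 already has a 7).
So the only cell in row 1 that can hold 7 is row 1, column 1.
That is column 1.

1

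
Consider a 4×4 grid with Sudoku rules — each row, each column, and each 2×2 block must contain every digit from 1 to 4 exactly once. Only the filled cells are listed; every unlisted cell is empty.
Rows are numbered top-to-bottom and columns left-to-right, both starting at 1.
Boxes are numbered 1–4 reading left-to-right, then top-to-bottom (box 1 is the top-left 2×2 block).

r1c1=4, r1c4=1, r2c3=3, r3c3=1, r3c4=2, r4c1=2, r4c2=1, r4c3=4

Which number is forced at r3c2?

4

Cell r3c2 itself could take any of {3, 4} by direct elimination.
Consider where 4 can go in box 3.
r3c1 is out (column 1 already has a 4).
So the only cell in box 3 that can hold 4 is r3c2.
Therefore r3c2 = 4.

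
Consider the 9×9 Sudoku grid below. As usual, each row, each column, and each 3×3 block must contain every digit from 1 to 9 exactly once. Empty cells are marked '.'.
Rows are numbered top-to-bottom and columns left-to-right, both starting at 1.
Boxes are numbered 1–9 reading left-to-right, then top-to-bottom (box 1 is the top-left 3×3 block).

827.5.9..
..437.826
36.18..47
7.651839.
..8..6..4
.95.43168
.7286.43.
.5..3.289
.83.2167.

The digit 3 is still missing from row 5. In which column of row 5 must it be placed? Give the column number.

Consider where 3 can go in row 5.
R5C1 is out (column 1 already has a 3).
R5C4 is out (column 4 already has a 3).
R5C5 is out (column 5 already has a 3).
R5C7 is out (column 7 already has a 3).
R5C8 is out (column 8 already has a 3).
So the only cell in row 5 that can hold 3 is R5C2.
That is column 2.

2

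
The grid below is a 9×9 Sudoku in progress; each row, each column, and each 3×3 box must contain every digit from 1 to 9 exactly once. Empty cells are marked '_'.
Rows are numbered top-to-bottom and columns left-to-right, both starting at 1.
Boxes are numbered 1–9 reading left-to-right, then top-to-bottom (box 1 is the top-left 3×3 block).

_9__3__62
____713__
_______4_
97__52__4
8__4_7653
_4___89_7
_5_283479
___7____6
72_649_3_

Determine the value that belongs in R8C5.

Row 8 already contains {6, 7}.
Column 5 already contains {3, 4, 5, 7, 8}.
Its 3×3 block (box 8) already contains {2, 3, 4, 6, 7, 8, 9}.
The only value from 1–9 not eliminated is 1, so R8C5 = 1.

1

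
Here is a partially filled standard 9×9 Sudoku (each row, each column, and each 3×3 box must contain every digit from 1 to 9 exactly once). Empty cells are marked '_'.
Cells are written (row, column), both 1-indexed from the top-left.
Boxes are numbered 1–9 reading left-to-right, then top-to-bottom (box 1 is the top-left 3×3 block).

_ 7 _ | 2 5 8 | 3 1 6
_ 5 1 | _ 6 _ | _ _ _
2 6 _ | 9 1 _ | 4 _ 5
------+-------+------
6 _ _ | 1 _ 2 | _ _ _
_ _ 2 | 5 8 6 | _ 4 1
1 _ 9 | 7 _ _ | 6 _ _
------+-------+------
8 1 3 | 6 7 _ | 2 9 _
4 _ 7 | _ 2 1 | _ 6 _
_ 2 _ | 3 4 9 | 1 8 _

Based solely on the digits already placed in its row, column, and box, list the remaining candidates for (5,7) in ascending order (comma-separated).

Row 5 already contains {1, 2, 4, 5, 6, 8}.
Column 7 already contains {1, 2, 3, 4, 6}.
Its 3×3 block (box 6) already contains {1, 4, 6}.
Removing those from 1–9 leaves {7, 9} as the candidates for (5,7).

7,9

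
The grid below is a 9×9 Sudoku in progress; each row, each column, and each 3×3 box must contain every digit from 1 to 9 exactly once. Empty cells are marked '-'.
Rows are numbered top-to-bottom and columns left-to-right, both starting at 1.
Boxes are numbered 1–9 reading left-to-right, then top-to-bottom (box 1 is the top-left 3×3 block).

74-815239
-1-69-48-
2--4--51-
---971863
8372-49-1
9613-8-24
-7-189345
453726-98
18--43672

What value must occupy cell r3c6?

Row 3 already contains {1, 2, 4, 5}.
Column 6 already contains {1, 3, 4, 5, 6, 8, 9}.
Its 3×3 block (box 2) already contains {1, 4, 5, 6, 8, 9}.
The only value from 1–9 not eliminated is 7, so r3c6 = 7.

7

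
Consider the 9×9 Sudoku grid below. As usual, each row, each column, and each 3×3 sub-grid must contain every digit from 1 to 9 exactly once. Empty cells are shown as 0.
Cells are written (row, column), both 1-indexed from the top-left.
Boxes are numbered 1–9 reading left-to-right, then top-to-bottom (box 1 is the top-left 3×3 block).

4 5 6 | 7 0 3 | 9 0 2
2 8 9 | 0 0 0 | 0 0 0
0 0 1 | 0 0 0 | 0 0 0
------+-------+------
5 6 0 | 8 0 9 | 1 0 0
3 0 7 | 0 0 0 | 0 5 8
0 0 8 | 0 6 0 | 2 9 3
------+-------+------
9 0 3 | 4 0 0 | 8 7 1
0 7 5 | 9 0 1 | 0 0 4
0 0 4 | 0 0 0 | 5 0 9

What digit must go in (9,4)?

3

Cell (9,4) itself could take any of {2, 3, 6} by direct elimination.
Consider where 3 can go in column 4.
(2,4) is out (box 2 already has a 3).
(3,4) is out (box 2 already has a 3).
(5,4) is out (row 5 already has a 3).
(6,4) is out (row 6 already has a 3).
So the only cell in column 4 that can hold 3 is (9,4).
Therefore (9,4) = 3.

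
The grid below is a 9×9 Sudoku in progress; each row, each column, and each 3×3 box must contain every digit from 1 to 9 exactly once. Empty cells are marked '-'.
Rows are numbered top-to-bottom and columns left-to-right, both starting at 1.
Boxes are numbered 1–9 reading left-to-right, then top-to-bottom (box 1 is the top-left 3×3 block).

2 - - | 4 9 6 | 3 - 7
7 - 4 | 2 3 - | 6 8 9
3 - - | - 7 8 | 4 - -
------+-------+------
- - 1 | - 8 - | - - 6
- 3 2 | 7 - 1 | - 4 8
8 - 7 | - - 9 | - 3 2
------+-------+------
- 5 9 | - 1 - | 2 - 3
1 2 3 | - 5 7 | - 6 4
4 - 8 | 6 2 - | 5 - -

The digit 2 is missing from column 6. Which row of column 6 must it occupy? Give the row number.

Consider where 2 can go in column 6.
r2c6 is out (row 2 already has a 2).
r7c6 is out (row 7 already has a 2).
r9c6 is out (row 9 already has a 2).
So the only cell in column 6 that can hold 2 is r4c6.
That is row 4.

4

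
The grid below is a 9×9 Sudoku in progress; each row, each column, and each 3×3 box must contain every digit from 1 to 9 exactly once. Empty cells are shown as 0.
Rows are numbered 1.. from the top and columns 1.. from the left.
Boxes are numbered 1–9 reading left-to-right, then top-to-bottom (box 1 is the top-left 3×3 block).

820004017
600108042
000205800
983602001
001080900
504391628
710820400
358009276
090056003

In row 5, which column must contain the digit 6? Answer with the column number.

Consider where 6 can go in row 5.
row 5, column 1 is out (column 1 already has a 6).
row 5, column 4 is out (column 4 already has a 6).
row 5, column 6 is out (column 6 already has a 6).
row 5, column 8 is out (box 6 already has a 6).
row 5, column 9 is out (column 9 already has a 6).
So the only cell in row 5 that can hold 6 is row 5, column 2.
That is column 2.

2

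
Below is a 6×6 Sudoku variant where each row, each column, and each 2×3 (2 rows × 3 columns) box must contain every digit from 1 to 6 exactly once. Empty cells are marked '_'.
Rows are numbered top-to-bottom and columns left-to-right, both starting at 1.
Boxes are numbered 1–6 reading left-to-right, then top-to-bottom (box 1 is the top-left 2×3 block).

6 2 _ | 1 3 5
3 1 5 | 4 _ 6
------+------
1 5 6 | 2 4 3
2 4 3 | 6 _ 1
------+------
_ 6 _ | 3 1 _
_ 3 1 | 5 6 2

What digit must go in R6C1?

Row 6 already contains {1, 2, 3, 5, 6}.
Column 1 already contains {1, 2, 3, 6}.
Its 2×3 block (box 5) already contains {1, 3, 6}.
The only value from 1–6 not eliminated is 4, so R6C1 = 4.

4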